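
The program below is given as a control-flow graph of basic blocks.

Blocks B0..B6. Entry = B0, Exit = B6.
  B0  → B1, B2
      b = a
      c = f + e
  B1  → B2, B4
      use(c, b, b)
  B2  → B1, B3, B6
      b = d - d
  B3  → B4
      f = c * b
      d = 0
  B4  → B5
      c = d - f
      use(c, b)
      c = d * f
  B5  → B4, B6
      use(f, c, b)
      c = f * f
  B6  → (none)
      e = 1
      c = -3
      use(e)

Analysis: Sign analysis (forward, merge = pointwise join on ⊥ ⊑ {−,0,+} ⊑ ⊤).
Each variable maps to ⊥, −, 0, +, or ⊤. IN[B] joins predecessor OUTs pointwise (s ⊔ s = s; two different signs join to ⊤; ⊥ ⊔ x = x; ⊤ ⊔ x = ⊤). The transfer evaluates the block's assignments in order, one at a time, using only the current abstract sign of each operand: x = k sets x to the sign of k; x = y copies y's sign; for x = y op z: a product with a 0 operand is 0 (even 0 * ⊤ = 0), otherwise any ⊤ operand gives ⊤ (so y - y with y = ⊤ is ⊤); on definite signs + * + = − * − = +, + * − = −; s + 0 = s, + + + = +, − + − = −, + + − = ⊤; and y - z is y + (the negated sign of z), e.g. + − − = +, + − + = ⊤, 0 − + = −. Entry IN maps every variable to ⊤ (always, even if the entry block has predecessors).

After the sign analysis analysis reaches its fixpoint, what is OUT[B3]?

Fixpoint table:
  B0:   IN=(all ⊤)   OUT=(all ⊤)
  B1:   IN=(all ⊤)   OUT=(all ⊤)
  B2:   IN=(all ⊤)   OUT=(all ⊤)
  B3:   IN=(all ⊤)   OUT={d:0; rest ⊤}
  B4:   IN=(all ⊤)   OUT=(all ⊤)
  B5:   IN=(all ⊤)   OUT=(all ⊤)
  B6:   IN=(all ⊤)   OUT={c:-, e:+; rest ⊤}

Merge at B3: IN[B3] = OUT[B2] = {a: ⊤, b: ⊤, c: ⊤, d: ⊤, e: ⊤, f: ⊤}
Applying B3's transfer function to that IN value gives OUT[B3] (row B3 above).

Answer: {a: ⊤, b: ⊤, c: ⊤, d: 0, e: ⊤, f: ⊤}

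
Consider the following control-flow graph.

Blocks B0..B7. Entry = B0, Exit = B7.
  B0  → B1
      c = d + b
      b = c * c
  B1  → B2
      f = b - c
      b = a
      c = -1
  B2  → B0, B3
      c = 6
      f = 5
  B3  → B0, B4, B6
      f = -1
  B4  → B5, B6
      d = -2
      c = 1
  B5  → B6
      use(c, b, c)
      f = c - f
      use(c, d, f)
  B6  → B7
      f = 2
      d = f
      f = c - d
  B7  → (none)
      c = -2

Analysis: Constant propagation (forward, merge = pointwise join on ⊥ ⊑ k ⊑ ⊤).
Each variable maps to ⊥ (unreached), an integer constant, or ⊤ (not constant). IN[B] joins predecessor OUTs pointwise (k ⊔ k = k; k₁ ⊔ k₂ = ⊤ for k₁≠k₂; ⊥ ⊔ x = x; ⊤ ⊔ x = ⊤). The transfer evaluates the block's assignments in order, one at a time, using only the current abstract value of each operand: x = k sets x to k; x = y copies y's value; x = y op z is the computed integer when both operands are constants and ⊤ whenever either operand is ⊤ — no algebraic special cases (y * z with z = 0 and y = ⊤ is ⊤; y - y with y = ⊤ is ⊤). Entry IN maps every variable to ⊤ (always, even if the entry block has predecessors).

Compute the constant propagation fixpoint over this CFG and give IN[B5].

Answer: {a: ⊤, b: ⊤, c: 1, d: -2, e: ⊤, f: -1}

Working:
Fixpoint table:
  B0:   IN=(all ⊤)   OUT=(all ⊤)
  B1:   IN=(all ⊤)   OUT={c:-1; rest ⊤}
  B2:   IN={c:-1; rest ⊤}   OUT={c:6, f:5; rest ⊤}
  B3:   IN={c:6, f:5; rest ⊤}   OUT={c:6, f:-1; rest ⊤}
  B4:   IN={c:6, f:-1; rest ⊤}   OUT={c:1, d:-2, f:-1; rest ⊤}
  B5:   IN={c:1, d:-2, f:-1; rest ⊤}   OUT={c:1, d:-2, f:2; rest ⊤}
  B6:   IN=(all ⊤)   OUT={d:2; rest ⊤}
  B7:   IN={d:2; rest ⊤}   OUT={c:-2, d:2; rest ⊤}

Merge at B5: IN[B5] = OUT[B4] = {a: ⊤, b: ⊤, c: 1, d: -2, e: ⊤, f: -1}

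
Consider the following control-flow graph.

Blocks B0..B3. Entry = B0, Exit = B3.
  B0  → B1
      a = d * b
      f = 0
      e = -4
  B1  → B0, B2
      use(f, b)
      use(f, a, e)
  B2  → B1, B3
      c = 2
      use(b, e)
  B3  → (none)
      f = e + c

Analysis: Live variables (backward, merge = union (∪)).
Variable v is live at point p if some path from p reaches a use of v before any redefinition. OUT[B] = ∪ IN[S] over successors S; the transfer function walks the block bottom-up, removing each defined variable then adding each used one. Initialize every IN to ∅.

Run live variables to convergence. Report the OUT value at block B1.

Converged values:
  B0:  IN={b, d}  OUT={a, b, d, e, f}
  B1:  IN={a, b, d, e, f}  OUT={a, b, d, e, f}
  B2:  IN={a, b, d, e, f}  OUT={a, b, c, d, e, f}
  B3:  IN={c, e}  OUT={}

Merge at B1: OUT[B1] = IN[B0] ⊔ IN[B2] = {a, b, d, e, f}

Answer: {a, b, d, e, f}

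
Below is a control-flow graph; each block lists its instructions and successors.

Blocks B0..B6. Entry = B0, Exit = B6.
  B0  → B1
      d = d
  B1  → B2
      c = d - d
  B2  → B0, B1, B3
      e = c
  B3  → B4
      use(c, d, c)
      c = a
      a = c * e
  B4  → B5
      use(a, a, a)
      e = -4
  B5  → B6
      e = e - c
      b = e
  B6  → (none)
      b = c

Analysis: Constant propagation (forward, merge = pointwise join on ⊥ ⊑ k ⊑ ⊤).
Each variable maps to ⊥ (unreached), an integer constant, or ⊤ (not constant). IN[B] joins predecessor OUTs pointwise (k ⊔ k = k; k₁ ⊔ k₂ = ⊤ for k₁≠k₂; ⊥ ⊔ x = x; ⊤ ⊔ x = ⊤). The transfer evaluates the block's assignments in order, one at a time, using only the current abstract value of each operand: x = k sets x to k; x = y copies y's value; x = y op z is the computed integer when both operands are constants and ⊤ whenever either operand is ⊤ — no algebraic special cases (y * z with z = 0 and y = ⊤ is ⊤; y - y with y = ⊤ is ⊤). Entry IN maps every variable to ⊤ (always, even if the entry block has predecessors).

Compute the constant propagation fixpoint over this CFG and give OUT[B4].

Per-block solution:
  B0: | IN=(all ⊤) | OUT=(all ⊤)
  B1: | IN=(all ⊤) | OUT=(all ⊤)
  B2: | IN=(all ⊤) | OUT=(all ⊤)
  B3: | IN=(all ⊤) | OUT=(all ⊤)
  B4: | IN=(all ⊤) | OUT={e:-4; rest ⊤}
  B5: | IN={e:-4; rest ⊤} | OUT=(all ⊤)
  B6: | IN=(all ⊤) | OUT=(all ⊤)

Merge at B4: IN[B4] = OUT[B3] = {a: ⊤, b: ⊤, c: ⊤, d: ⊤, e: ⊤, f: ⊤}
Applying B4's transfer function to that IN value gives OUT[B4] (row B4 above).

Answer: {a: ⊤, b: ⊤, c: ⊤, d: ⊤, e: -4, f: ⊤}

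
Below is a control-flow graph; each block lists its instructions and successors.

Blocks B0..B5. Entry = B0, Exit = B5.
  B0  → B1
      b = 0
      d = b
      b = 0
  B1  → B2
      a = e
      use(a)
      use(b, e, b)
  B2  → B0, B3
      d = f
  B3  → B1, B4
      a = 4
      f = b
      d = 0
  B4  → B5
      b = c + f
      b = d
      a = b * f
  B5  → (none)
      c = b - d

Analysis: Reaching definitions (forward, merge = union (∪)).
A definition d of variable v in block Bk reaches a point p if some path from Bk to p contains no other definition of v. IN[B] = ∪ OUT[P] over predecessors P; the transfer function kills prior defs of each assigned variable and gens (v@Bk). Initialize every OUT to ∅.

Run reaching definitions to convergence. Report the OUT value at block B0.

Answer: {a@B1, b@B0, d@B0, f@B3}

Derivation:
Fixpoint table:
  B0: | IN={a@B1, b@B0, d@B2, f@B3} | OUT={a@B1, b@B0, d@B0, f@B3}
  B1: | IN={a@B1, a@B3, b@B0, d@B0, d@B3, f@B3} | OUT={a@B1, b@B0, d@B0, d@B3, f@B3}
  B2: | IN={a@B1, b@B0, d@B0, d@B3, f@B3} | OUT={a@B1, b@B0, d@B2, f@B3}
  B3: | IN={a@B1, b@B0, d@B2, f@B3} | OUT={a@B3, b@B0, d@B3, f@B3}
  B4: | IN={a@B3, b@B0, d@B3, f@B3} | OUT={a@B4, b@B4, d@B3, f@B3}
  B5: | IN={a@B4, b@B4, d@B3, f@B3} | OUT={a@B4, b@B4, c@B5, d@B3, f@B3}

Merge at B0 (entry node, so the boundary value {} is joined with the incoming edge(s)): IN[B0] = {} ⊔ OUT[B2] = {a@B1, b@B0, d@B2, f@B3}
Applying B0's transfer function to that IN value gives OUT[B0] (row B0 above).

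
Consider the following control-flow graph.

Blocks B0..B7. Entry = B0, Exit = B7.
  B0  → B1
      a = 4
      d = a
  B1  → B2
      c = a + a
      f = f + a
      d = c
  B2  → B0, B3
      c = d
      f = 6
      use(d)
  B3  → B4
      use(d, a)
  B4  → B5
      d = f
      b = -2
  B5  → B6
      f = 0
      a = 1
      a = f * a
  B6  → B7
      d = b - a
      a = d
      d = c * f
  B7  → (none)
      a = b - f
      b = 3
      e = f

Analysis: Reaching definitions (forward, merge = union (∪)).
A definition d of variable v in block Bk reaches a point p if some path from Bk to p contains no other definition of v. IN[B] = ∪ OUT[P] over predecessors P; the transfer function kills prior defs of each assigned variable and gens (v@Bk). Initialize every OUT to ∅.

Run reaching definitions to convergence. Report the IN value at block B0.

Answer: {a@B0, c@B2, d@B1, f@B2}

Working:
Converged values:
  B0:  IN={a@B0, c@B2, d@B1, f@B2}  OUT={a@B0, c@B2, d@B0, f@B2}
  B1:  IN={a@B0, c@B2, d@B0, f@B2}  OUT={a@B0, c@B1, d@B1, f@B1}
  B2:  IN={a@B0, c@B1, d@B1, f@B1}  OUT={a@B0, c@B2, d@B1, f@B2}
  B3:  IN={a@B0, c@B2, d@B1, f@B2}  OUT={a@B0, c@B2, d@B1, f@B2}
  B4:  IN={a@B0, c@B2, d@B1, f@B2}  OUT={a@B0, b@B4, c@B2, d@B4, f@B2}
  B5:  IN={a@B0, b@B4, c@B2, d@B4, f@B2}  OUT={a@B5, b@B4, c@B2, d@B4, f@B5}
  B6:  IN={a@B5, b@B4, c@B2, d@B4, f@B5}  OUT={a@B6, b@B4, c@B2, d@B6, f@B5}
  B7:  IN={a@B6, b@B4, c@B2, d@B6, f@B5}  OUT={a@B7, b@B7, c@B2, d@B6, e@B7, f@B5}

Merge at B0 (entry node, so the boundary value {} is joined with the incoming edge(s)): IN[B0] = {} ⊔ OUT[B2] = {a@B0, c@B2, d@B1, f@B2}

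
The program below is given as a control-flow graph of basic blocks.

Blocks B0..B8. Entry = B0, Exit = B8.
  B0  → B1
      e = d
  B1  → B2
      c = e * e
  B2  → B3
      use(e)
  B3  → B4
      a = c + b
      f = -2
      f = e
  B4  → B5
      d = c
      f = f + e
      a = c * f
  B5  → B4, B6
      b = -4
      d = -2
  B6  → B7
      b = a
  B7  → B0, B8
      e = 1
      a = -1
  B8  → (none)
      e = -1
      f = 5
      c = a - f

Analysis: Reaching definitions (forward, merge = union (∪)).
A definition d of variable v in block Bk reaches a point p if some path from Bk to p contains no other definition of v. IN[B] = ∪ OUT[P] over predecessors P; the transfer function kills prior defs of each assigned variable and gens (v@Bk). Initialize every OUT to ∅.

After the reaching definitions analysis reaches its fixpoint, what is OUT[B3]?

Fixpoint table:
  B0:  IN={a@B7, b@B6, c@B1, d@B5, e@B7, f@B4}  OUT={a@B7, b@B6, c@B1, d@B5, e@B0, f@B4}
  B1:  IN={a@B7, b@B6, c@B1, d@B5, e@B0, f@B4}  OUT={a@B7, b@B6, c@B1, d@B5, e@B0, f@B4}
  B2:  IN={a@B7, b@B6, c@B1, d@B5, e@B0, f@B4}  OUT={a@B7, b@B6, c@B1, d@B5, e@B0, f@B4}
  B3:  IN={a@B7, b@B6, c@B1, d@B5, e@B0, f@B4}  OUT={a@B3, b@B6, c@B1, d@B5, e@B0, f@B3}
  B4:  IN={a@B3, a@B4, b@B5, b@B6, c@B1, d@B5, e@B0, f@B3, f@B4}  OUT={a@B4, b@B5, b@B6, c@B1, d@B4, e@B0, f@B4}
  B5:  IN={a@B4, b@B5, b@B6, c@B1, d@B4, e@B0, f@B4}  OUT={a@B4, b@B5, c@B1, d@B5, e@B0, f@B4}
  B6:  IN={a@B4, b@B5, c@B1, d@B5, e@B0, f@B4}  OUT={a@B4, b@B6, c@B1, d@B5, e@B0, f@B4}
  B7:  IN={a@B4, b@B6, c@B1, d@B5, e@B0, f@B4}  OUT={a@B7, b@B6, c@B1, d@B5, e@B7, f@B4}
  B8:  IN={a@B7, b@B6, c@B1, d@B5, e@B7, f@B4}  OUT={a@B7, b@B6, c@B8, d@B5, e@B8, f@B8}

Merge at B3: IN[B3] = OUT[B2] = {a@B7, b@B6, c@B1, d@B5, e@B0, f@B4}
Applying B3's transfer function to that IN value gives OUT[B3] (row B3 above).

Answer: {a@B3, b@B6, c@B1, d@B5, e@B0, f@B3}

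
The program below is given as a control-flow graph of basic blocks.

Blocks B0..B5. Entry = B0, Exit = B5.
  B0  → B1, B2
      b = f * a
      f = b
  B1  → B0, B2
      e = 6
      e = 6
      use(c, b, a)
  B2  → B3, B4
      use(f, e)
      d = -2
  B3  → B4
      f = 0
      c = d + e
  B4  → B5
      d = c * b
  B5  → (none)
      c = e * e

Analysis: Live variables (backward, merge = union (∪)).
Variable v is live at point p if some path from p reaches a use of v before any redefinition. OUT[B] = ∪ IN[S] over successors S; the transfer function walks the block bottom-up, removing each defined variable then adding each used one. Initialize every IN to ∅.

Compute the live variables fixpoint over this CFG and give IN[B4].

Answer: {b, c, e}

Working:
Per-block solution:
  B0:  IN={a, c, e, f}  OUT={a, b, c, e, f}
  B1:  IN={a, b, c, f}  OUT={a, b, c, e, f}
  B2:  IN={b, c, e, f}  OUT={b, c, d, e}
  B3:  IN={b, d, e}  OUT={b, c, e}
  B4:  IN={b, c, e}  OUT={e}
  B5:  IN={e}  OUT={}

Merge at B4: OUT[B4] = IN[B5] = {e}
Applying B4's transfer function to that OUT value gives IN[B4] (row B4 above).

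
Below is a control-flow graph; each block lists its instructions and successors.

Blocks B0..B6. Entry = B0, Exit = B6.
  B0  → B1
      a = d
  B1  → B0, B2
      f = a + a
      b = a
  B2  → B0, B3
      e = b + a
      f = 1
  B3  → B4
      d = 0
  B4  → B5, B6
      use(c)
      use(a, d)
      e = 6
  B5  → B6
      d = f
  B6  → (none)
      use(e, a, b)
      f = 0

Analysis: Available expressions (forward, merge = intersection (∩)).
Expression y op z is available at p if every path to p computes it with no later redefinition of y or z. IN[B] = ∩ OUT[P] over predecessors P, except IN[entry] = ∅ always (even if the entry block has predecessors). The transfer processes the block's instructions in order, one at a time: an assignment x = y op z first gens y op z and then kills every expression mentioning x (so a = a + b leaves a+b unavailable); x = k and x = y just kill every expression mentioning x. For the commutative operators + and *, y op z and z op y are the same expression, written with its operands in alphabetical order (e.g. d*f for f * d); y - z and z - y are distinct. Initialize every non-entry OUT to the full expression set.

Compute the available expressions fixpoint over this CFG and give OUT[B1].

Answer: {a+a}

Derivation:
Per-block solution:
  B0:  IN={}  OUT={}
  B1:  IN={}  OUT={a+a}
  B2:  IN={a+a}  OUT={a+a, a+b}
  B3:  IN={a+a, a+b}  OUT={a+a, a+b}
  B4:  IN={a+a, a+b}  OUT={a+a, a+b}
  B5:  IN={a+a, a+b}  OUT={a+a, a+b}
  B6:  IN={a+a, a+b}  OUT={a+a, a+b}

Merge at B1: IN[B1] = OUT[B0] = {}
Applying B1's transfer function to that IN value gives OUT[B1] (row B1 above).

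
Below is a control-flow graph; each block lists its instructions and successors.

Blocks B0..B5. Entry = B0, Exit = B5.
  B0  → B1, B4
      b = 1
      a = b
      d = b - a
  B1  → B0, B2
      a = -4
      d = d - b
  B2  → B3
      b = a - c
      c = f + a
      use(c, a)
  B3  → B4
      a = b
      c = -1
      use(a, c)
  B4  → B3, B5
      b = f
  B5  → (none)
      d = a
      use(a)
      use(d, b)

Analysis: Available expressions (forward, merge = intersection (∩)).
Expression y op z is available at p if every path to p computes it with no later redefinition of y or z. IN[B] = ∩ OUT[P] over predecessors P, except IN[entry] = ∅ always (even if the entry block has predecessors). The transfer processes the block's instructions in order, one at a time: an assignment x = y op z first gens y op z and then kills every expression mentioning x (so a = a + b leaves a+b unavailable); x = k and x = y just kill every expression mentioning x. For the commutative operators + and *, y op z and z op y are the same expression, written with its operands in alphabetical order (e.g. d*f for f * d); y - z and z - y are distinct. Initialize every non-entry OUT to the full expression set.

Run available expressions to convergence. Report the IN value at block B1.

Fixpoint table:
  B0:   IN={}   OUT={b-a}
  B1:   IN={b-a}   OUT={}
  B2:   IN={}   OUT={a+f}
  B3:   IN={}   OUT={}
  B4:   IN={}   OUT={}
  B5:   IN={}   OUT={}

Merge at B1: IN[B1] = OUT[B0] = {b-a}

Answer: {b-a}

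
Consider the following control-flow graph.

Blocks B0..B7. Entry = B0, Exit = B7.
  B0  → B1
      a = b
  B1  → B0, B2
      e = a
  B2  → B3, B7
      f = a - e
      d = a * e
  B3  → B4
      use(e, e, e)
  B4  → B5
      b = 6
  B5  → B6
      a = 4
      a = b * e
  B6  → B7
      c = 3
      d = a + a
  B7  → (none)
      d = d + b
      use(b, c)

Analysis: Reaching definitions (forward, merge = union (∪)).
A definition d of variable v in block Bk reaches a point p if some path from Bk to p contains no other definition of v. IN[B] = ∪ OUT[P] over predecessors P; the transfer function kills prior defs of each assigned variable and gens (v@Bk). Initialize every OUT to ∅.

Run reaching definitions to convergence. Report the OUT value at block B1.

Answer: {a@B0, e@B1}

Working:
Per-block solution:
  B0: | IN={a@B0, e@B1} | OUT={a@B0, e@B1}
  B1: | IN={a@B0, e@B1} | OUT={a@B0, e@B1}
  B2: | IN={a@B0, e@B1} | OUT={a@B0, d@B2, e@B1, f@B2}
  B3: | IN={a@B0, d@B2, e@B1, f@B2} | OUT={a@B0, d@B2, e@B1, f@B2}
  B4: | IN={a@B0, d@B2, e@B1, f@B2} | OUT={a@B0, b@B4, d@B2, e@B1, f@B2}
  B5: | IN={a@B0, b@B4, d@B2, e@B1, f@B2} | OUT={a@B5, b@B4, d@B2, e@B1, f@B2}
  B6: | IN={a@B5, b@B4, d@B2, e@B1, f@B2} | OUT={a@B5, b@B4, c@B6, d@B6, e@B1, f@B2}
  B7: | IN={a@B0, a@B5, b@B4, c@B6, d@B2, d@B6, e@B1, f@B2} | OUT={a@B0, a@B5, b@B4, c@B6, d@B7, e@B1, f@B2}

Merge at B1: IN[B1] = OUT[B0] = {a@B0, e@B1}
Applying B1's transfer function to that IN value gives OUT[B1] (row B1 above).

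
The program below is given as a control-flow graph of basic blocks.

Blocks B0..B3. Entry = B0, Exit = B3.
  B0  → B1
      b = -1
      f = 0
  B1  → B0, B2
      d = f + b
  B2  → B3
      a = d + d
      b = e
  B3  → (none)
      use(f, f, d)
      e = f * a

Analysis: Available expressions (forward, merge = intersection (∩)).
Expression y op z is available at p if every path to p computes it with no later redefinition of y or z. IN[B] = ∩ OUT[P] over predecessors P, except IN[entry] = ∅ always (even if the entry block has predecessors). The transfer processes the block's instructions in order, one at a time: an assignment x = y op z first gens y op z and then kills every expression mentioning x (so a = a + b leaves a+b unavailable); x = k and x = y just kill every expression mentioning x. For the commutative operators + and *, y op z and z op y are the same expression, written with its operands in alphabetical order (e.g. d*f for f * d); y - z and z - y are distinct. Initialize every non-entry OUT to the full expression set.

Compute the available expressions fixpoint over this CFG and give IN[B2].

Converged values:
  B0: | IN={} | OUT={}
  B1: | IN={} | OUT={b+f}
  B2: | IN={b+f} | OUT={d+d}
  B3: | IN={d+d} | OUT={a*f, d+d}

Merge at B2: IN[B2] = OUT[B1] = {b+f}

Answer: {b+f}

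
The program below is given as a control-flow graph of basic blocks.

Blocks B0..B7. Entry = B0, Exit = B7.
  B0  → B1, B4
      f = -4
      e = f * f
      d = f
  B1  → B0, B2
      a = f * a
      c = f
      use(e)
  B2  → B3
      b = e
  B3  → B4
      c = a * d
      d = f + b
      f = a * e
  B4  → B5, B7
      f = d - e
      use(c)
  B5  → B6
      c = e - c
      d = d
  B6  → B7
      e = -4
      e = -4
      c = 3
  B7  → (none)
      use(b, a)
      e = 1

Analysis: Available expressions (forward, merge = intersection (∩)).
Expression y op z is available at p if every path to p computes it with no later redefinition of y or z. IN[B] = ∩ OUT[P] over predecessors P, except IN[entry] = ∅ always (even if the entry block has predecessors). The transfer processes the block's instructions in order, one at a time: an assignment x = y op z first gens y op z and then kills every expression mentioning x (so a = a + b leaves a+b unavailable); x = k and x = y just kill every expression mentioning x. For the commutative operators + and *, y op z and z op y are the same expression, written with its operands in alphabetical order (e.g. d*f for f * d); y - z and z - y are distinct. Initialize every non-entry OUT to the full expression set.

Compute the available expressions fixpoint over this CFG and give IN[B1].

Fixpoint table:
  B0:   IN={}   OUT={f*f}
  B1:   IN={f*f}   OUT={f*f}
  B2:   IN={f*f}   OUT={f*f}
  B3:   IN={f*f}   OUT={a*e}
  B4:   IN={}   OUT={d-e}
  B5:   IN={d-e}   OUT={}
  B6:   IN={}   OUT={}
  B7:   IN={}   OUT={}

Merge at B1: IN[B1] = OUT[B0] = {f*f}

Answer: {f*f}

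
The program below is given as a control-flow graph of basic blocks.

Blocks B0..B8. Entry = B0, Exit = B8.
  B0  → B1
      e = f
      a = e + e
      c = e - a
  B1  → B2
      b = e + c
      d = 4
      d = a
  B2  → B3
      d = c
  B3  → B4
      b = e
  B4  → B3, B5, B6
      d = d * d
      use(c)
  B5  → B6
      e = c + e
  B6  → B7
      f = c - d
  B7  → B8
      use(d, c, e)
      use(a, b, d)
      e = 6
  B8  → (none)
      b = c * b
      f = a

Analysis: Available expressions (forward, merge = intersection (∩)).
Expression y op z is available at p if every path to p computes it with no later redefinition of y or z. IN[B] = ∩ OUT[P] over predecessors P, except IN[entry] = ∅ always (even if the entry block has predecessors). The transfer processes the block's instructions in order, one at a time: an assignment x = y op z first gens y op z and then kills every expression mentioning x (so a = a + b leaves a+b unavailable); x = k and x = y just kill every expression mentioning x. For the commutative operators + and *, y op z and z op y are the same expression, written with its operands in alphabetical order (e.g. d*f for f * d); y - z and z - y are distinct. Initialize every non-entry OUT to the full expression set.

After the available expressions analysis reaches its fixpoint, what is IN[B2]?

Per-block solution:
  B0:  IN={}  OUT={e+e, e-a}
  B1:  IN={e+e, e-a}  OUT={c+e, e+e, e-a}
  B2:  IN={c+e, e+e, e-a}  OUT={c+e, e+e, e-a}
  B3:  IN={c+e, e+e, e-a}  OUT={c+e, e+e, e-a}
  B4:  IN={c+e, e+e, e-a}  OUT={c+e, e+e, e-a}
  B5:  IN={c+e, e+e, e-a}  OUT={}
  B6:  IN={}  OUT={c-d}
  B7:  IN={c-d}  OUT={c-d}
  B8:  IN={c-d}  OUT={c-d}

Merge at B2: IN[B2] = OUT[B1] = {c+e, e+e, e-a}

Answer: {c+e, e+e, e-a}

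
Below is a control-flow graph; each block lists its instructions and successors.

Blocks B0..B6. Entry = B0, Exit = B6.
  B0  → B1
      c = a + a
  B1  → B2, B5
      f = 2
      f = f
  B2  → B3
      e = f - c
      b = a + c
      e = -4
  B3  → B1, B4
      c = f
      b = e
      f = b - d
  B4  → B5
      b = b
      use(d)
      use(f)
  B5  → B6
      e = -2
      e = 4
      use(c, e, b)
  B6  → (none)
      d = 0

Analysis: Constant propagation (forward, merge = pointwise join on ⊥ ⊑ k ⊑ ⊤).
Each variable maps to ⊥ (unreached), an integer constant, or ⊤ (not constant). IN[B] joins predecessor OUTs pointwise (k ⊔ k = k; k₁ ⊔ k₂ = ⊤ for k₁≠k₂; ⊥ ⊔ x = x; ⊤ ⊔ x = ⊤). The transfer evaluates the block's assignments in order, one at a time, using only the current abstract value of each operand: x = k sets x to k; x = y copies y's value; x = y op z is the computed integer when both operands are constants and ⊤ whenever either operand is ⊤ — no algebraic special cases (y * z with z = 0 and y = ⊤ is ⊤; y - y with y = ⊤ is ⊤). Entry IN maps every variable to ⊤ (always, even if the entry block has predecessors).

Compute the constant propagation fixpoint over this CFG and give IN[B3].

Answer: {a: ⊤, b: ⊤, c: ⊤, d: ⊤, e: -4, f: 2}

Derivation:
Converged values:
  B0:   IN=(all ⊤)   OUT=(all ⊤)
  B1:   IN=(all ⊤)   OUT={f:2; rest ⊤}
  B2:   IN={f:2; rest ⊤}   OUT={e:-4, f:2; rest ⊤}
  B3:   IN={e:-4, f:2; rest ⊤}   OUT={b:-4, c:2, e:-4; rest ⊤}
  B4:   IN={b:-4, c:2, e:-4; rest ⊤}   OUT={b:-4, c:2, e:-4; rest ⊤}
  B5:   IN=(all ⊤)   OUT={e:4; rest ⊤}
  B6:   IN={e:4; rest ⊤}   OUT={d:0, e:4; rest ⊤}

Merge at B3: IN[B3] = OUT[B2] = {a: ⊤, b: ⊤, c: ⊤, d: ⊤, e: -4, f: 2}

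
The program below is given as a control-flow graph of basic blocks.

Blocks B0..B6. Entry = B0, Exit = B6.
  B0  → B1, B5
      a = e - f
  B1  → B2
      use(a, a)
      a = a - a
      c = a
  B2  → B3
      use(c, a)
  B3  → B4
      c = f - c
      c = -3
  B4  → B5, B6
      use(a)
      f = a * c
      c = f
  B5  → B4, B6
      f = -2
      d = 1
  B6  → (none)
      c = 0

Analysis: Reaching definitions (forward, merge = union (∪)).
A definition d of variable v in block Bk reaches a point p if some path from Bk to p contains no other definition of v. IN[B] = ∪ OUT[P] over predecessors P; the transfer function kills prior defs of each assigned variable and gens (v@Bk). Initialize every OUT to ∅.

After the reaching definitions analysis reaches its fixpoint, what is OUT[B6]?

Fixpoint table:
  B0:   IN={}   OUT={a@B0}
  B1:   IN={a@B0}   OUT={a@B1, c@B1}
  B2:   IN={a@B1, c@B1}   OUT={a@B1, c@B1}
  B3:   IN={a@B1, c@B1}   OUT={a@B1, c@B3}
  B4:   IN={a@B0, a@B1, c@B3, c@B4, d@B5, f@B5}   OUT={a@B0, a@B1, c@B4, d@B5, f@B4}
  B5:   IN={a@B0, a@B1, c@B4, d@B5, f@B4}   OUT={a@B0, a@B1, c@B4, d@B5, f@B5}
  B6:   IN={a@B0, a@B1, c@B4, d@B5, f@B4, f@B5}   OUT={a@B0, a@B1, c@B6, d@B5, f@B4, f@B5}

Merge at B6: IN[B6] = OUT[B4] ⊔ OUT[B5] = {a@B0, a@B1, c@B4, d@B5, f@B4, f@B5}
Applying B6's transfer function to that IN value gives OUT[B6] (row B6 above).

Answer: {a@B0, a@B1, c@B6, d@B5, f@B4, f@B5}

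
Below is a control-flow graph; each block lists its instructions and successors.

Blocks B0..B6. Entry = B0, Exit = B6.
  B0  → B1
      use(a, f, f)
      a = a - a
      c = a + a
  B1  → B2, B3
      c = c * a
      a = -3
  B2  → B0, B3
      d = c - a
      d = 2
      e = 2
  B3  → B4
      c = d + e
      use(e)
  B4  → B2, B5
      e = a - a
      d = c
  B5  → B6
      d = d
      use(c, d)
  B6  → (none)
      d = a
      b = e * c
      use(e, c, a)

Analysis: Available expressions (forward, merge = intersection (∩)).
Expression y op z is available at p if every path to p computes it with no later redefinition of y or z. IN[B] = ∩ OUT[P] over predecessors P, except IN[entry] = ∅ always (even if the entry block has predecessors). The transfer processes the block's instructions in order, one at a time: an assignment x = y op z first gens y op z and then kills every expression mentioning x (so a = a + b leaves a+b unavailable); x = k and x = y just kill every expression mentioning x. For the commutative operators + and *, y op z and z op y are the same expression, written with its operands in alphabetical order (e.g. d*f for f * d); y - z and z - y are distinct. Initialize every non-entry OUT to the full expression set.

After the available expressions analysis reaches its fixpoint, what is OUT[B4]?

Answer: {a-a}

Derivation:
Converged values:
  B0:  IN={}  OUT={a+a}
  B1:  IN={a+a}  OUT={}
  B2:  IN={}  OUT={c-a}
  B3:  IN={}  OUT={d+e}
  B4:  IN={d+e}  OUT={a-a}
  B5:  IN={a-a}  OUT={a-a}
  B6:  IN={a-a}  OUT={a-a, c*e}

Merge at B4: IN[B4] = OUT[B3] = {d+e}
Applying B4's transfer function to that IN value gives OUT[B4] (row B4 above).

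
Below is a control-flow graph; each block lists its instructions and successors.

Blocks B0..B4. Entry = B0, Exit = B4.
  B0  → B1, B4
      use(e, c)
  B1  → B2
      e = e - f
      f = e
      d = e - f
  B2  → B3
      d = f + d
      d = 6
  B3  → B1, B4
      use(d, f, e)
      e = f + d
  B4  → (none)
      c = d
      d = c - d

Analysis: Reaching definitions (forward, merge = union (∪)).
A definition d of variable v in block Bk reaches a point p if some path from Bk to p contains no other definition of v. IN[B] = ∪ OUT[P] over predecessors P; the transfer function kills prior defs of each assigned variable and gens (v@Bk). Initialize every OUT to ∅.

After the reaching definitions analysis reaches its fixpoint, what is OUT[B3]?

Answer: {d@B2, e@B3, f@B1}

Working:
Per-block solution:
  B0:   IN={}   OUT={}
  B1:   IN={d@B2, e@B3, f@B1}   OUT={d@B1, e@B1, f@B1}
  B2:   IN={d@B1, e@B1, f@B1}   OUT={d@B2, e@B1, f@B1}
  B3:   IN={d@B2, e@B1, f@B1}   OUT={d@B2, e@B3, f@B1}
  B4:   IN={d@B2, e@B3, f@B1}   OUT={c@B4, d@B4, e@B3, f@B1}

Merge at B3: IN[B3] = OUT[B2] = {d@B2, e@B1, f@B1}
Applying B3's transfer function to that IN value gives OUT[B3] (row B3 above).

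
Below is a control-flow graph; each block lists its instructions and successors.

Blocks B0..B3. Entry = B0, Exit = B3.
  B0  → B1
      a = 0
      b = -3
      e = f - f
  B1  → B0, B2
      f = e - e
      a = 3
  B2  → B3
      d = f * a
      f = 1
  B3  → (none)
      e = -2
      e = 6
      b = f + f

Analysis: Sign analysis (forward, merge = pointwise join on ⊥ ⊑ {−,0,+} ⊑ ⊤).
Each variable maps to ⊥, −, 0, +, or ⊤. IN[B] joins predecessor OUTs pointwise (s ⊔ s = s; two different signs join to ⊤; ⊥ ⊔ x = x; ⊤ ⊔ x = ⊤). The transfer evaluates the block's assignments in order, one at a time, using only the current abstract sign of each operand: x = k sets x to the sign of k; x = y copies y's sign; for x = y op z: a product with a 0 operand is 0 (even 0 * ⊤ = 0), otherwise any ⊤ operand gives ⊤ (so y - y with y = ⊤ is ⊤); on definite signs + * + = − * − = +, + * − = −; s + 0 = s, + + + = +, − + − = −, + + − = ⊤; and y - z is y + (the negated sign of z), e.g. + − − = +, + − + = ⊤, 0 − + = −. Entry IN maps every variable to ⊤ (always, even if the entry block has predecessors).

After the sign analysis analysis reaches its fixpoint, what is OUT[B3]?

Answer: {a: +, b: +, c: ⊤, d: ⊤, e: +, f: +}

Derivation:
Converged values:
  B0:   IN=(all ⊤)   OUT={a:0, b:-; rest ⊤}
  B1:   IN={a:0, b:-; rest ⊤}   OUT={a:+, b:-; rest ⊤}
  B2:   IN={a:+, b:-; rest ⊤}   OUT={a:+, b:-, f:+; rest ⊤}
  B3:   IN={a:+, b:-, f:+; rest ⊤}   OUT={a:+, b:+, e:+, f:+; rest ⊤}

Merge at B3: IN[B3] = OUT[B2] = {a: +, b: -, c: ⊤, d: ⊤, e: ⊤, f: +}
Applying B3's transfer function to that IN value gives OUT[B3] (row B3 above).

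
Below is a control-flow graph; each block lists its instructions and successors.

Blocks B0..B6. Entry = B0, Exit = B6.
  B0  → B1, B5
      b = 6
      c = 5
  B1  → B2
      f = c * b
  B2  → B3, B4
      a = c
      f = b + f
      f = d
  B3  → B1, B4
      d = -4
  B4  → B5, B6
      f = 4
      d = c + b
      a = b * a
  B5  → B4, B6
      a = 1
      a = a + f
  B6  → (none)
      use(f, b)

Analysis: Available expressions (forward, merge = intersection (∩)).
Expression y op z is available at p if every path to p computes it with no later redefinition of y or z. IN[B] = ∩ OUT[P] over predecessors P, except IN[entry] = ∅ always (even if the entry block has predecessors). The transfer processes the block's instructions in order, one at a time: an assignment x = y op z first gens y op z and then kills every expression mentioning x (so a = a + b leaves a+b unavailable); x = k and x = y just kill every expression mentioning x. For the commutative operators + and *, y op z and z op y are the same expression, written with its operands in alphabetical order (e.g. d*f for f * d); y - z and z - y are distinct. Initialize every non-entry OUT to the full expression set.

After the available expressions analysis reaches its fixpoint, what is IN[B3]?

Per-block solution:
  B0: | IN={} | OUT={}
  B1: | IN={} | OUT={b*c}
  B2: | IN={b*c} | OUT={b*c}
  B3: | IN={b*c} | OUT={b*c}
  B4: | IN={} | OUT={b+c}
  B5: | IN={} | OUT={}
  B6: | IN={} | OUT={}

Merge at B3: IN[B3] = OUT[B2] = {b*c}

Answer: {b*c}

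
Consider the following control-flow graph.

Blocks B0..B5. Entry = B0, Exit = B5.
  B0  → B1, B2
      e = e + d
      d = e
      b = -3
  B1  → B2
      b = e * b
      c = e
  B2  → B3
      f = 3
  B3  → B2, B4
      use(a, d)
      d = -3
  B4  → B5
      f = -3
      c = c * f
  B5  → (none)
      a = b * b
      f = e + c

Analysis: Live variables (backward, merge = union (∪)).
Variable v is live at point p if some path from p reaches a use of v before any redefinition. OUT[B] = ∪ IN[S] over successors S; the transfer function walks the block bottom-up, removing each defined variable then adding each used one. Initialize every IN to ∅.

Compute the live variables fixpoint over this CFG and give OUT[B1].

Answer: {a, b, c, d, e}

Trace:
Converged values:
  B0:  IN={a, c, d, e}  OUT={a, b, c, d, e}
  B1:  IN={a, b, d, e}  OUT={a, b, c, d, e}
  B2:  IN={a, b, c, d, e}  OUT={a, b, c, d, e}
  B3:  IN={a, b, c, d, e}  OUT={a, b, c, d, e}
  B4:  IN={b, c, e}  OUT={b, c, e}
  B5:  IN={b, c, e}  OUT={}

Merge at B1: OUT[B1] = IN[B2] = {a, b, c, d, e}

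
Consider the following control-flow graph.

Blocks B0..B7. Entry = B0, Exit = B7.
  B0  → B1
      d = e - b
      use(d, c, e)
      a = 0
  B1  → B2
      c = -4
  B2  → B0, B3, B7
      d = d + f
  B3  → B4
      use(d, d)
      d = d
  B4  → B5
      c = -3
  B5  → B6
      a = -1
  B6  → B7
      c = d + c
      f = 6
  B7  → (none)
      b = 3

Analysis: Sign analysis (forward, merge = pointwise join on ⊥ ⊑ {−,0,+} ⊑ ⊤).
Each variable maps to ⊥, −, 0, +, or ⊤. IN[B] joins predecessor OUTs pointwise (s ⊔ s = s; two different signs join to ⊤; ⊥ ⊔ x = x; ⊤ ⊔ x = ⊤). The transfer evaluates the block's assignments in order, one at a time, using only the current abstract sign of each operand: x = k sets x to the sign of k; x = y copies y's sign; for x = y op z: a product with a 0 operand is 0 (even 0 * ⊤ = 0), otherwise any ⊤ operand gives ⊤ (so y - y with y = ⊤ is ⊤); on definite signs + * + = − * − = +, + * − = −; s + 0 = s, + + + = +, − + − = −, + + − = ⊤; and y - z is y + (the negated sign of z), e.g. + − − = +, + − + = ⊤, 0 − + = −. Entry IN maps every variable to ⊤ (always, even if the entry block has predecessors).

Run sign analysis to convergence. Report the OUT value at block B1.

Answer: {a: 0, b: ⊤, c: -, d: ⊤, e: ⊤, f: ⊤}

Working:
Fixpoint table:
  B0:  IN=(all ⊤)  OUT={a:0; rest ⊤}
  B1:  IN={a:0; rest ⊤}  OUT={a:0, c:-; rest ⊤}
  B2:  IN={a:0, c:-; rest ⊤}  OUT={a:0, c:-; rest ⊤}
  B3:  IN={a:0, c:-; rest ⊤}  OUT={a:0, c:-; rest ⊤}
  B4:  IN={a:0, c:-; rest ⊤}  OUT={a:0, c:-; rest ⊤}
  B5:  IN={a:0, c:-; rest ⊤}  OUT={a:-, c:-; rest ⊤}
  B6:  IN={a:-, c:-; rest ⊤}  OUT={a:-, f:+; rest ⊤}
  B7:  IN=(all ⊤)  OUT={b:+; rest ⊤}

Merge at B1: IN[B1] = OUT[B0] = {a: 0, b: ⊤, c: ⊤, d: ⊤, e: ⊤, f: ⊤}
Applying B1's transfer function to that IN value gives OUT[B1] (row B1 above).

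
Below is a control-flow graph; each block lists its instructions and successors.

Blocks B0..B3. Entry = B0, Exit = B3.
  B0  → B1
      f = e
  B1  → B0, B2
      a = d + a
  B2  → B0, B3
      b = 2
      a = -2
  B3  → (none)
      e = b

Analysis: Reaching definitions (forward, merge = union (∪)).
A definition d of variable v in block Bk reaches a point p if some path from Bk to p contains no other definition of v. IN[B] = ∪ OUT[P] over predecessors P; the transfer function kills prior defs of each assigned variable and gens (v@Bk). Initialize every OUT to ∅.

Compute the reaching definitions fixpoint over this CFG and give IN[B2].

Converged values:
  B0:   IN={a@B1, a@B2, b@B2, f@B0}   OUT={a@B1, a@B2, b@B2, f@B0}
  B1:   IN={a@B1, a@B2, b@B2, f@B0}   OUT={a@B1, b@B2, f@B0}
  B2:   IN={a@B1, b@B2, f@B0}   OUT={a@B2, b@B2, f@B0}
  B3:   IN={a@B2, b@B2, f@B0}   OUT={a@B2, b@B2, e@B3, f@B0}

Merge at B2: IN[B2] = OUT[B1] = {a@B1, b@B2, f@B0}

Answer: {a@B1, b@B2, f@B0}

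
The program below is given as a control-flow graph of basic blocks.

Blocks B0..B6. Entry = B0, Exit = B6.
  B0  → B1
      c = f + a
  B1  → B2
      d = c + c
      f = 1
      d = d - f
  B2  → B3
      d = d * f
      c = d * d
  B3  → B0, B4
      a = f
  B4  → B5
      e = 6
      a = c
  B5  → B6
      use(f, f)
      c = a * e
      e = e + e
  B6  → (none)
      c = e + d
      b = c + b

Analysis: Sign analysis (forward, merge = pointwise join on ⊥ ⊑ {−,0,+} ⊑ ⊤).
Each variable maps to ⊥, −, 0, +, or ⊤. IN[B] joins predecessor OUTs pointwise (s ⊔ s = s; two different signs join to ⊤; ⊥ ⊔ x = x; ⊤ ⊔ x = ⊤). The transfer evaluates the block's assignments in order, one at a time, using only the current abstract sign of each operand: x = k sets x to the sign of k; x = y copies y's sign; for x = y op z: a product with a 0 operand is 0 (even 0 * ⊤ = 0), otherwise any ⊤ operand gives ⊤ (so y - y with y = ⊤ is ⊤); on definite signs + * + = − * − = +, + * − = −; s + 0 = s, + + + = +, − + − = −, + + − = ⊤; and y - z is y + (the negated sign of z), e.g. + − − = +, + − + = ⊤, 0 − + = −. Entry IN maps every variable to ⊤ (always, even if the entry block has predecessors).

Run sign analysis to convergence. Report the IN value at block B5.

Answer: {a: ⊤, b: ⊤, c: ⊤, d: ⊤, e: +, f: +}

Trace:
Per-block solution:
  B0:   IN=(all ⊤)   OUT=(all ⊤)
  B1:   IN=(all ⊤)   OUT={f:+; rest ⊤}
  B2:   IN={f:+; rest ⊤}   OUT={f:+; rest ⊤}
  B3:   IN={f:+; rest ⊤}   OUT={a:+, f:+; rest ⊤}
  B4:   IN={a:+, f:+; rest ⊤}   OUT={e:+, f:+; rest ⊤}
  B5:   IN={e:+, f:+; rest ⊤}   OUT={e:+, f:+; rest ⊤}
  B6:   IN={e:+, f:+; rest ⊤}   OUT={e:+, f:+; rest ⊤}

Merge at B5: IN[B5] = OUT[B4] = {a: ⊤, b: ⊤, c: ⊤, d: ⊤, e: +, f: +}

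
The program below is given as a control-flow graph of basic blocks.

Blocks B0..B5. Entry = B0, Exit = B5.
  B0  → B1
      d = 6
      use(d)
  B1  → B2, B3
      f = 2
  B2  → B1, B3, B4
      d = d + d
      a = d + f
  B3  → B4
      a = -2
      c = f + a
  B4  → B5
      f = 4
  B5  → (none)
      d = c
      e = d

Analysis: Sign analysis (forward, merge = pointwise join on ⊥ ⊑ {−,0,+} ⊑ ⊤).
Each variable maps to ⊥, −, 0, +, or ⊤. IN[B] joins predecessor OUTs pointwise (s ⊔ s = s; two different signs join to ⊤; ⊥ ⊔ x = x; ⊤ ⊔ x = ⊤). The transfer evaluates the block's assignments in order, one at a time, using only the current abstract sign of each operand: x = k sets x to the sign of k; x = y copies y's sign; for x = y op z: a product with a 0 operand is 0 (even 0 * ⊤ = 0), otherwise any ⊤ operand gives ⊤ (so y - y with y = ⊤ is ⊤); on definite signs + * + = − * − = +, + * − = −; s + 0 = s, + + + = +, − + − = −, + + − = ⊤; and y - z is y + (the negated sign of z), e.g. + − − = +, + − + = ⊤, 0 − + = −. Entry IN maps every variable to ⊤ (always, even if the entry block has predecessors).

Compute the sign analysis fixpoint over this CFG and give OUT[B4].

Answer: {a: ⊤, b: ⊤, c: ⊤, d: +, e: ⊤, f: +}

Trace:
Per-block solution:
  B0:  IN=(all ⊤)  OUT={d:+; rest ⊤}
  B1:  IN={d:+; rest ⊤}  OUT={d:+, f:+; rest ⊤}
  B2:  IN={d:+, f:+; rest ⊤}  OUT={a:+, d:+, f:+; rest ⊤}
  B3:  IN={d:+, f:+; rest ⊤}  OUT={a:-, d:+, f:+; rest ⊤}
  B4:  IN={d:+, f:+; rest ⊤}  OUT={d:+, f:+; rest ⊤}
  B5:  IN={d:+, f:+; rest ⊤}  OUT={f:+; rest ⊤}

Merge at B4: IN[B4] = OUT[B2] ⊔ OUT[B3] = {a: ⊤, b: ⊤, c: ⊤, d: +, e: ⊤, f: +}
Applying B4's transfer function to that IN value gives OUT[B4] (row B4 above).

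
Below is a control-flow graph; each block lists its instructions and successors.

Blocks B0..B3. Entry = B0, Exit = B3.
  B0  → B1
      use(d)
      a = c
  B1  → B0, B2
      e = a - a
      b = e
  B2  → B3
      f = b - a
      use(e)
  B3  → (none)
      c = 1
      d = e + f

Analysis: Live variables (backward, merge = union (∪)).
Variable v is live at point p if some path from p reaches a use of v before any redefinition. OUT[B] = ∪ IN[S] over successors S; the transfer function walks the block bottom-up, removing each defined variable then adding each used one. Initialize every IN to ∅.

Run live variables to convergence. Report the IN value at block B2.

Answer: {a, b, e}

Trace:
Per-block solution:
  B0: | IN={c, d} | OUT={a, c, d}
  B1: | IN={a, c, d} | OUT={a, b, c, d, e}
  B2: | IN={a, b, e} | OUT={e, f}
  B3: | IN={e, f} | OUT={}

Merge at B2: OUT[B2] = IN[B3] = {e, f}
Applying B2's transfer function to that OUT value gives IN[B2] (row B2 above).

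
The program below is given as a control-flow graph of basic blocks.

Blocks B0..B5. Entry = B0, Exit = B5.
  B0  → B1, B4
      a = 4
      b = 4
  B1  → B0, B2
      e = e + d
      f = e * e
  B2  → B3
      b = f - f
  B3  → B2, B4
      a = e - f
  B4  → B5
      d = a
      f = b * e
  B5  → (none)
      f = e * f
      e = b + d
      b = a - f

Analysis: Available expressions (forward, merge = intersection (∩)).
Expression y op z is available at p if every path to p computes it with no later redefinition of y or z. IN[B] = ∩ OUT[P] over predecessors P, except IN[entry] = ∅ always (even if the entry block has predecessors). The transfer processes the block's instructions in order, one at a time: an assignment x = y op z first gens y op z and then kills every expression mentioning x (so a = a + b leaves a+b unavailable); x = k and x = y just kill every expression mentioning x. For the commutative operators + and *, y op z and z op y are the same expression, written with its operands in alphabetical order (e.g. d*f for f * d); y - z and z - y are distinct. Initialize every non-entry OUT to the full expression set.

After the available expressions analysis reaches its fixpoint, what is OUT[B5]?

Answer: {a-f}

Working:
Per-block solution:
  B0:  IN={}  OUT={}
  B1:  IN={}  OUT={e*e}
  B2:  IN={e*e}  OUT={e*e, f-f}
  B3:  IN={e*e, f-f}  OUT={e*e, e-f, f-f}
  B4:  IN={}  OUT={b*e}
  B5:  IN={b*e}  OUT={a-f}

Merge at B5: IN[B5] = OUT[B4] = {b*e}
Applying B5's transfer function to that IN value gives OUT[B5] (row B5 above).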